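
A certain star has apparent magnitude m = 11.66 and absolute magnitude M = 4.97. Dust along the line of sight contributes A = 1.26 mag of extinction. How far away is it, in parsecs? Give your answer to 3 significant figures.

d ≈ 122 pc

m − M = 5 log₁₀(d/10 pc) + A  ⇒  11.66 − (4.97) − 1.26 = 5 log₁₀(d/10)
5.430 = 5 log₁₀(d/10)
log₁₀ d = (m − M − A)/5 + 1 = 2.0860
d = 10^2.0860 = 121.9 pc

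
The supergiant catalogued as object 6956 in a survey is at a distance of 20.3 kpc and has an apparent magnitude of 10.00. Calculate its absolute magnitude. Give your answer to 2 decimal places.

M ≈ -6.54

d = 20.3 kpc = 20300 pc
5 log₁₀(d/10 pc) = 5 log₁₀(20300) − 5 = 16.537
M = m − 5 log₁₀(d/10) = 10.00 − 16.537 = -6.537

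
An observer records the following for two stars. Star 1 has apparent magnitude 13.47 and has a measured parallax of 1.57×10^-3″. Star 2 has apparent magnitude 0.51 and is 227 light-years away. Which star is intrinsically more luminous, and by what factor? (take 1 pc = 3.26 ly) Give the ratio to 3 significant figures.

Star 1: d = 1/p = 1/1.57×10^-3″ = 636.9 pc
Star 1: M = m − 5 log₁₀ d + 5 = 13.47 − 5·2.8041 + 5 = 4.449
Star 2: d = 227 ly / 3.26 = 69.63 pc
Star 2: M = m − 5 log₁₀ d + 5 = 0.51 − 5·1.8428 + 5 = -3.704
ΔM = M_1 − M_2 = 4.449 − (-3.704) = 8.154; smaller M is more luminous → Star 2.
L ratio = 10^(0.4 |ΔM|) = 10^3.261 = 1826

Star 2 is more luminous, by a factor of 1830.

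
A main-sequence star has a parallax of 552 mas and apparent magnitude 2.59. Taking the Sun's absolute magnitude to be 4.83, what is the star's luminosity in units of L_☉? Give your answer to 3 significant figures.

L/L_☉ ≈ 0.258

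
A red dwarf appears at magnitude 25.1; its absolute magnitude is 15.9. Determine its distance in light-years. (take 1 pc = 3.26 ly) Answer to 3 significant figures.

Distance modulus: m − M = 25.1 − (15.9) = 9.200
m − M = 5 log₁₀ d − 5
log₁₀ d = (m − M)/5 + 1 = 2.8400
d = 10^2.8400 = 691.8 pc
= 2255 ly

d ≈ 2260 ly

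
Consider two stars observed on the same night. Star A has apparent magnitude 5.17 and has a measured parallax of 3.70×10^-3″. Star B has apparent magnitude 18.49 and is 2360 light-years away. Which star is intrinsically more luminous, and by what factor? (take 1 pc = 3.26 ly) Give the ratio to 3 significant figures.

Star A: d = 1/p = 1/3.70×10^-3″ = 270.3 pc
Star A: M = m − 5 log₁₀ d + 5 = 5.17 − 5·2.4318 + 5 = -1.989
Star B: d = 2360 ly / 3.26 = 723.9 pc
Star B: M = m − 5 log₁₀ d + 5 = 18.49 − 5·2.8597 + 5 = 9.192
ΔM = M_A − M_B = -1.989 − (9.192) = -11.181; smaller M is more luminous → Star A.
L ratio = 10^(0.4 |ΔM|) = 10^4.472 = 29660

Star A is more luminous, by a factor of 29700.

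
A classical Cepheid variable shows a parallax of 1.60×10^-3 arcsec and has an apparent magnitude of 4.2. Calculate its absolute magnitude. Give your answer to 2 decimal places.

M ≈ -4.78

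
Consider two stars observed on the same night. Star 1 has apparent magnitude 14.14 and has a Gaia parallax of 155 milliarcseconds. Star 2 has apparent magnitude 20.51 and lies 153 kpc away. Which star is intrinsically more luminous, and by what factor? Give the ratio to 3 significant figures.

Star 2 is more luminous, by a factor of 1.59×10^6.

Star 1: p = 155 mas = 0.155″ → d = 1/p = 6.452 pc
Star 1: M = m − 5 log₁₀ d + 5 = 14.14 − 5·0.8097 + 5 = 15.092
Star 2: d = 153 kpc = 153000 pc
Star 2: M = m − 5 log₁₀ d + 5 = 20.51 − 5·5.1847 + 5 = -0.413
ΔM = M_1 − M_2 = 15.092 − (-0.413) = 15.505; smaller M is more luminous → Star 2.
L ratio = 10^(0.4 |ΔM|) = 10^6.202 = 1.592×10^6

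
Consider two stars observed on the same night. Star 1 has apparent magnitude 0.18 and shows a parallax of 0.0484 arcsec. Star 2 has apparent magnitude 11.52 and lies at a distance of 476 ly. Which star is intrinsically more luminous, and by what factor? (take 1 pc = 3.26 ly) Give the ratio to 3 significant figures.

Star 1: d = 1/p = 1/0.0484″ = 20.66 pc
Star 1: M = m − 5 log₁₀ d + 5 = 0.18 − 5·1.3152 + 5 = -1.396
Star 2: d = 476 ly / 3.26 = 146.0 pc
Star 2: M = m − 5 log₁₀ d + 5 = 11.52 − 5·2.1644 + 5 = 5.698
ΔM = M_1 − M_2 = -1.396 − (5.698) = -7.094; smaller M is more luminous → Star 1.
L ratio = 10^(0.4 |ΔM|) = 10^2.838 = 687.9

Star 1 is more luminous, by a factor of 688.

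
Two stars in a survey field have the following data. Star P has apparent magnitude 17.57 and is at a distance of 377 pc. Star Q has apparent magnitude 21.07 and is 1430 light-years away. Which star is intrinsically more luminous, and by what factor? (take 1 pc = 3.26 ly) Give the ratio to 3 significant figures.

Star P is more luminous, by a factor of 18.6.

Star P: M = m − 5 log₁₀ d + 5 = 17.57 − 5·2.5763 + 5 = 9.688
Star Q: d = 1430 ly / 3.26 = 438.7 pc
Star Q: M = m − 5 log₁₀ d + 5 = 21.07 − 5·2.6421 + 5 = 12.859
ΔM = M_P − M_Q = 9.688 − (12.859) = -3.171; smaller M is more luminous → Star P.
L ratio = 10^(0.4 |ΔM|) = 10^1.268 = 18.55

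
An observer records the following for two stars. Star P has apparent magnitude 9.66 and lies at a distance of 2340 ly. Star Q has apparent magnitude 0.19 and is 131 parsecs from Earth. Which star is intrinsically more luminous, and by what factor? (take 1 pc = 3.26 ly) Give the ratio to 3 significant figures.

Star P: d = 2340 ly / 3.26 = 717.8 pc
Star P: M = m − 5 log₁₀ d + 5 = 9.66 − 5·2.8560 + 5 = 0.380
Star Q: M = m − 5 log₁₀ d + 5 = 0.19 − 5·2.1173 + 5 = -5.396
ΔM = M_P − M_Q = 0.380 − (-5.396) = 5.776; smaller M is more luminous → Star Q.
L ratio = 10^(0.4 |ΔM|) = 10^2.311 = 204.4

Star Q is more luminous, by a factor of 204.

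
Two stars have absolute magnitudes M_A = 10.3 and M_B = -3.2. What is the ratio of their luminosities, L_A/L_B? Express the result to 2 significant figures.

L_A/L_B ≈ 4.0×10^-6

ΔM = M_A − M_B = 13.5
L_A/L_B = 10^(−0.4 ΔM) = 10^-5.400 = 3.981×10^-6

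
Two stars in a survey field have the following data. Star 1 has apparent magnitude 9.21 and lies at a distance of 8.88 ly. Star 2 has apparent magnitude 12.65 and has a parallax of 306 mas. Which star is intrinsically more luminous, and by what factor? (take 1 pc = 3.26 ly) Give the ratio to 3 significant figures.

Star 1: d = 8.88 ly / 3.26 = 2.724 pc
Star 1: M = m − 5 log₁₀ d + 5 = 9.21 − 5·0.4352 + 5 = 12.034
Star 2: p = 306 mas = 0.306″ → d = 1/p = 3.268 pc
Star 2: M = m − 5 log₁₀ d + 5 = 12.65 − 5·0.5143 + 5 = 15.079
ΔM = M_1 − M_2 = 12.034 − (15.079) = -3.045; smaller M is more luminous → Star 1.
L ratio = 10^(0.4 |ΔM|) = 10^1.218 = 16.51

Star 1 is more luminous, by a factor of 16.5.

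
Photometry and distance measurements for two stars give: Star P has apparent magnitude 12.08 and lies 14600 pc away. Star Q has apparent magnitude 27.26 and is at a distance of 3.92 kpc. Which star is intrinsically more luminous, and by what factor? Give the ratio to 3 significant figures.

Star P is more luminous, by a factor of 1.64×10^7.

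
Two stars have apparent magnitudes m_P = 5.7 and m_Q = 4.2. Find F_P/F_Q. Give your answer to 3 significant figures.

F_P/F_Q ≈ 0.251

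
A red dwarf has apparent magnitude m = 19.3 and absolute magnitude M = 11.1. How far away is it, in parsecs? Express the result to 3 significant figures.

d ≈ 437 pc

Distance modulus: m − M = 19.3 − (11.1) = 8.200
m − M = 5 log₁₀ d − 5
log₁₀ d = (m − M)/5 + 1 = 2.6400
d = 10^2.6400 = 436.5 pc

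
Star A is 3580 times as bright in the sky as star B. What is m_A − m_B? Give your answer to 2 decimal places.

Pogson: Δm = −2.5 log₁₀(ratio) = −2.5 log₁₀(3580) = −2.5 × 3.5539 = -8.885
Star A is brighter, so it has the smaller magnitude: the difference is negative.

m_A − m_B ≈ -8.88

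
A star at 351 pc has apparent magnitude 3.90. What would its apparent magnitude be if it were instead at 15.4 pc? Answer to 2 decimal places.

m ≈ -2.89

Flux ∝ 1/d², so Δm = 5 log₁₀(d₂/d₁) = 5 log₁₀(15.4/351) = -6.789
m₂ = m₁ + Δm = 3.90 + (-6.789) = -2.889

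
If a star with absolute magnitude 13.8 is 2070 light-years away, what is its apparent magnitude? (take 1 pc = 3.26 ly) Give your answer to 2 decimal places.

d = 2070 ly / 3.26 = 635.0 pc
m = M + 5 log₁₀ d − 5 = 13.8 + 5·2.8028 − 5 = 22.814

m ≈ 22.81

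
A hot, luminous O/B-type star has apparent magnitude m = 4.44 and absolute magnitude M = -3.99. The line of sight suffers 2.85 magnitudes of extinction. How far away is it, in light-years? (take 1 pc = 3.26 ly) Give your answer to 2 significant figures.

d ≈ 430 ly

m − M = 5 log₁₀(d/10 pc) + A  ⇒  4.44 − (-3.99) − 2.85 = 5 log₁₀(d/10)
5.580 = 5 log₁₀(d/10)
log₁₀ d = (m − M − A)/5 + 1 = 2.1160
d = 10^2.1160 = 130.6 pc
= 425.8 ly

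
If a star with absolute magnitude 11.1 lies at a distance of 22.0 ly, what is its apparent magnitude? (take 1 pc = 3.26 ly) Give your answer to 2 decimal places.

d = 22.0 ly / 3.26 = 6.748 pc
m = M + 5 log₁₀ d − 5 = 11.1 + 5·0.8292 − 5 = 10.246

m ≈ 10.25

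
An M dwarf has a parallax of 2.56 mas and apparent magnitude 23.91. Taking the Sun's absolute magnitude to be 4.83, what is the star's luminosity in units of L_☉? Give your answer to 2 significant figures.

d = 1/p = 1000/2.56 mas = 390.6 pc
M = m − 5 log₁₀ d + 5 = 23.91 − 5·2.5918 + 5 = 15.951
M − M_☉ = 15.951 − 4.83 = 11.121
L/L_☉ = 10^(−0.4 × 11.121) = 3.561×10^-5

L/L_☉ ≈ 3.6×10^-5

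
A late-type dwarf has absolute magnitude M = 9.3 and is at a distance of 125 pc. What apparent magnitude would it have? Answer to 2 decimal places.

m ≈ 14.78

m = M + 5 log₁₀ d − 5 = 9.3 + 5·2.0969 − 5 = 14.785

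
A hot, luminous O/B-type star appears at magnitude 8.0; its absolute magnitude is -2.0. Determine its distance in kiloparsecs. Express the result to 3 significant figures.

d ≈ 1.00 kpc

Distance modulus: m − M = 8.0 − (-2.0) = 10.000
m − M = 5 log₁₀ d − 5
log₁₀ d = (m − M)/5 + 1 = 3.0000
d = 10^3.0000 = 1000 pc
= 1.000 kpc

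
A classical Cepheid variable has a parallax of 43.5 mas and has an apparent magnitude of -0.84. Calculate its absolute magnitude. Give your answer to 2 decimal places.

p = 43.5 mas = 0.0435″ → d = 1/p = 22.99 pc
5 log₁₀(d/10 pc) = 5 log₁₀(22.99) − 5 = 1.808
M = m − 5 log₁₀(d/10) = -0.84 − 1.808 = -2.648

M ≈ -2.65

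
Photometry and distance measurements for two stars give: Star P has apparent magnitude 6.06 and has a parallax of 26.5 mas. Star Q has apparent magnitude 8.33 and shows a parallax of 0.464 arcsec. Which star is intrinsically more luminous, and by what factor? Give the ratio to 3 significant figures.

Star P is more luminous, by a factor of 2480.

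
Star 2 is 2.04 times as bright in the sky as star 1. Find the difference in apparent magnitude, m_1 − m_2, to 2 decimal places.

Pogson: Δm = −2.5 log₁₀(ratio) = −2.5 log₁₀(2.04) = −2.5 × 0.3096 = -0.774
Star 2 is brighter so has the smaller magnitude: m_1 − m_2 is positive.

m_1 − m_2 ≈ 0.77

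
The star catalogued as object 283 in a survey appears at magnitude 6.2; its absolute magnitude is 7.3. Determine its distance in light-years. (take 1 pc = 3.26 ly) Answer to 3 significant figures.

d ≈ 19.6 ly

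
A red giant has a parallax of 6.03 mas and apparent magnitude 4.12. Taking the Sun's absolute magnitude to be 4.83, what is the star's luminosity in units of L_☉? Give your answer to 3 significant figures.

d = 1/p = 1000/6.03 mas = 165.8 pc
M = m − 5 log₁₀ d + 5 = 4.12 − 5·2.2197 + 5 = -1.978
M − M_☉ = -1.978 − 4.83 = -6.808
L/L_☉ = 10^(−0.4 × -6.808) = 528.9

L/L_☉ ≈ 529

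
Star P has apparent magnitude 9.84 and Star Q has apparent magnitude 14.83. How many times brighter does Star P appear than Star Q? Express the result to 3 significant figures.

99.1

Magnitude difference = -4.99
Flux ratio = 10^(−0.4 Δm) = 10^(−0.4 × -4.99) = 10^1.996 = 99.08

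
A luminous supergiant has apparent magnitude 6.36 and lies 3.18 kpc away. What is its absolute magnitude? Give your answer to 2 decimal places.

M ≈ -6.15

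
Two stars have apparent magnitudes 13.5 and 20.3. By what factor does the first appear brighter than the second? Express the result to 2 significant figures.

Magnitude difference = -6.8
Flux ratio = 10^(−0.4 Δm) = 10^(−0.4 × -6.8) = 10^2.720 = 524.8

520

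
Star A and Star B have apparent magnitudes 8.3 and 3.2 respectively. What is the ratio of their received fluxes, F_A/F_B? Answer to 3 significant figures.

F_A/F_B ≈ 9.12×10^-3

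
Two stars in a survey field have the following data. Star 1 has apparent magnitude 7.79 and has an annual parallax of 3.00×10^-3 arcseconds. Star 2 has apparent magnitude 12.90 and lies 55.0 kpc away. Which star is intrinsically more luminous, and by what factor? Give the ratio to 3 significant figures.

Star 2 is more luminous, by a factor of 246.

Star 1: d = 1/p = 1/3.00×10^-3″ = 333.3 pc
Star 1: M = m − 5 log₁₀ d + 5 = 7.79 − 5·2.5229 + 5 = 0.176
Star 2: d = 55.0 kpc = 55000 pc
Star 2: M = m − 5 log₁₀ d + 5 = 12.90 − 5·4.7404 + 5 = -5.802
ΔM = M_1 − M_2 = 0.176 − (-5.802) = 5.977; smaller M is more luminous → Star 2.
L ratio = 10^(0.4 |ΔM|) = 10^2.391 = 246.0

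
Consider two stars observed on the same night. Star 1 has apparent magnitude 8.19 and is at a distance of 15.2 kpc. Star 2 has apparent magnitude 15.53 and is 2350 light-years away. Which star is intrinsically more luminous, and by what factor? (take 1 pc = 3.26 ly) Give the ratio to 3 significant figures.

Star 1 is more luminous, by a factor of 384000.

Star 1: d = 15.2 kpc = 15200 pc
Star 1: M = m − 5 log₁₀ d + 5 = 8.19 − 5·4.1818 + 5 = -7.719
Star 2: d = 2350 ly / 3.26 = 720.9 pc
Star 2: M = m − 5 log₁₀ d + 5 = 15.53 − 5·2.8579 + 5 = 6.241
ΔM = M_1 − M_2 = -7.719 − (6.241) = -13.960; smaller M is more luminous → Star 1.
L ratio = 10^(0.4 |ΔM|) = 10^5.584 = 383700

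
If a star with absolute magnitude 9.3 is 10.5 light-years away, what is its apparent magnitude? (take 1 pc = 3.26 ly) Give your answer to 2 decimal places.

m ≈ 6.84

d = 10.5 ly / 3.26 = 3.221 pc
m = M + 5 log₁₀ d − 5 = 9.3 + 5·0.5080 − 5 = 6.840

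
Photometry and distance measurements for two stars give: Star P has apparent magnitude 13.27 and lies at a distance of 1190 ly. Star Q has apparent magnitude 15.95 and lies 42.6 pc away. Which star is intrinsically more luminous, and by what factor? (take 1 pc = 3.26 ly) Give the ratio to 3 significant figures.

Star P: d = 1190 ly / 3.26 = 365.0 pc
Star P: M = m − 5 log₁₀ d + 5 = 13.27 − 5·2.5623 + 5 = 5.458
Star Q: M = m − 5 log₁₀ d + 5 = 15.95 − 5·1.6294 + 5 = 12.803
ΔM = M_P − M_Q = 5.458 − (12.803) = -7.345; smaller M is more luminous → Star P.
L ratio = 10^(0.4 |ΔM|) = 10^2.938 = 866.6

Star P is more luminous, by a factor of 867.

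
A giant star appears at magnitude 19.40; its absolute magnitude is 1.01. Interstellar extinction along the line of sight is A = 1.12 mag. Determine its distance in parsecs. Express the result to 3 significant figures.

d ≈ 28400 pc

m − M = 5 log₁₀(d/10 pc) + A  ⇒  19.40 − (1.01) − 1.12 = 5 log₁₀(d/10)
17.270 = 5 log₁₀(d/10)
log₁₀ d = (m − M − A)/5 + 1 = 4.4540
d = 10^4.4540 = 28440 pc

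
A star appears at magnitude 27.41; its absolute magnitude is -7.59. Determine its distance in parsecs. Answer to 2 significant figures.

d ≈ 1.0×10^8 pc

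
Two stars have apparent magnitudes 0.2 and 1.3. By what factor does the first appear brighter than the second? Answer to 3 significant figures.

Δm = 0.2 − (1.3) = -1.1
Flux ratio = 10^(−0.4 Δm) = 10^(−0.4 × -1.1) = 10^0.440 = 2.754

2.75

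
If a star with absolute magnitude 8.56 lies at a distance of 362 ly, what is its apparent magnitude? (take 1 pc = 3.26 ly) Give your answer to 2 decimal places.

m ≈ 13.79

d = 362 ly / 3.26 = 111.0 pc
m = M + 5 log₁₀ d − 5 = 8.56 + 5·2.0455 − 5 = 13.787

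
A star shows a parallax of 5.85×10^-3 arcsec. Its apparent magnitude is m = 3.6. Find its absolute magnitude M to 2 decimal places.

d = 1/p = 1/5.85×10^-3″ = 170.9 pc
5 log₁₀(d/10 pc) = 5 log₁₀(170.9) − 5 = 6.164
M = m − 5 log₁₀(d/10) = 3.6 − 6.164 = -2.564

M ≈ -2.56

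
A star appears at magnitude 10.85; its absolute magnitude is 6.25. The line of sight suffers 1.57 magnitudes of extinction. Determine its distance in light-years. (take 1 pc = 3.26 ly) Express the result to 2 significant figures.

d ≈ 130 ly

m − M = 5 log₁₀(d/10 pc) + A  ⇒  10.85 − (6.25) − 1.57 = 5 log₁₀(d/10)
3.030 = 5 log₁₀(d/10)
log₁₀ d = (m − M − A)/5 + 1 = 1.6060
d = 10^1.6060 = 40.36 pc
= 131.6 ly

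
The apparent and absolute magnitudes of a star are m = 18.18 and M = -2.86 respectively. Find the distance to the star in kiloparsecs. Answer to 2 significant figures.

μ = m − M = 21.040
m − M = 5 log₁₀ d − 5
log₁₀ d = (m − M)/5 + 1 = 5.2080
d = 10^5.2080 = 161400 pc
= 161.4 kpc

d ≈ 160 kpc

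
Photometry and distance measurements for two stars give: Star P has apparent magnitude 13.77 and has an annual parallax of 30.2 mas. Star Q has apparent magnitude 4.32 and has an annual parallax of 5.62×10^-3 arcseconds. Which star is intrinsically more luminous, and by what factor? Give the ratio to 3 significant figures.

Star P: p = 30.2 mas = 0.0302″ → d = 1/p = 33.11 pc
Star P: M = m − 5 log₁₀ d + 5 = 13.77 − 5·1.5200 + 5 = 11.170
Star Q: d = 1/p = 1/5.62×10^-3″ = 177.9 pc
Star Q: M = m − 5 log₁₀ d + 5 = 4.32 − 5·2.2503 + 5 = -1.931
ΔM = M_P − M_Q = 11.170 − (-1.931) = 13.101; smaller M is more luminous → Star Q.
L ratio = 10^(0.4 |ΔM|) = 10^5.241 = 174000

Star Q is more luminous, by a factor of 174000.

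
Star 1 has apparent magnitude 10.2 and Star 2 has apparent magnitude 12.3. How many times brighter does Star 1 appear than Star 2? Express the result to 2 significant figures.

6.9

Magnitude difference = -2.1
Flux ratio = 10^(−0.4 Δm) = 10^(−0.4 × -2.1) = 10^0.840 = 6.918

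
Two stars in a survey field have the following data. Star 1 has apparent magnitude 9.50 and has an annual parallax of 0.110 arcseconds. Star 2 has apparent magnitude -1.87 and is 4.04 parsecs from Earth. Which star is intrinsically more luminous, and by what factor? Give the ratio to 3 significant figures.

Star 2 is more luminous, by a factor of 6980.

Star 1: d = 1/p = 1/0.110″ = 9.091 pc
Star 1: M = m − 5 log₁₀ d + 5 = 9.50 − 5·0.9586 + 5 = 9.707
Star 2: M = m − 5 log₁₀ d + 5 = -1.87 − 5·0.6064 + 5 = 0.098
ΔM = M_1 − M_2 = 9.707 − (0.098) = 9.609; smaller M is more luminous → Star 2.
L ratio = 10^(0.4 |ΔM|) = 10^3.844 = 6975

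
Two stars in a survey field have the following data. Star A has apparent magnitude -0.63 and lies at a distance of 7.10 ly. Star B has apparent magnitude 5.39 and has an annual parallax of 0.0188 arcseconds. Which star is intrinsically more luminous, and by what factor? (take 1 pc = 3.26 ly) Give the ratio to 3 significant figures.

Star A: d = 7.10 ly / 3.26 = 2.178 pc
Star A: M = m − 5 log₁₀ d + 5 = -0.63 − 5·0.3380 + 5 = 2.680
Star B: d = 1/p = 1/0.0188″ = 53.19 pc
Star B: M = m − 5 log₁₀ d + 5 = 5.39 − 5·1.7258 + 5 = 1.761
ΔM = M_A − M_B = 2.680 − (1.761) = 0.919; smaller M is more luminous → Star B.
L ratio = 10^(0.4 |ΔM|) = 10^0.368 = 2.331

Star B is more luminous, by a factor of 2.33.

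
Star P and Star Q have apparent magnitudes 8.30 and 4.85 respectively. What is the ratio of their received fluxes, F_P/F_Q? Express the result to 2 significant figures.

F_P/F_Q ≈ 0.042

Δm = 8.30 − (4.85) = 3.45
Flux ratio = 10^(−0.4 Δm) = 10^(−0.4 × 3.45) = 10^-1.380 = 0.04169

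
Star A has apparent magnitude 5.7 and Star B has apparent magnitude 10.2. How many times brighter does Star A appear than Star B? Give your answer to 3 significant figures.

Magnitude difference = -4.5
Flux ratio = 10^(−0.4 Δm) = 10^(−0.4 × -4.5) = 10^1.800 = 63.10

63.1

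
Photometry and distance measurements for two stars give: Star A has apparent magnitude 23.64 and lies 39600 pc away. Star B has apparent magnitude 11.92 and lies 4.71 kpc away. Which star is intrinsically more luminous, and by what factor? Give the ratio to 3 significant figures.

Star A: M = m − 5 log₁₀ d + 5 = 23.64 − 5·4.5977 + 5 = 5.652
Star B: d = 4.71 kpc = 4710 pc
Star B: M = m − 5 log₁₀ d + 5 = 11.92 − 5·3.6730 + 5 = -1.445
ΔM = M_A − M_B = 5.652 − (-1.445) = 7.097; smaller M is more luminous → Star B.
L ratio = 10^(0.4 |ΔM|) = 10^2.839 = 689.7

Star B is more luminous, by a factor of 690.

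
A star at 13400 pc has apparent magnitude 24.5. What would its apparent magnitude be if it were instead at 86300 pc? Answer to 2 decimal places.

Flux ∝ 1/d², so Δm = 5 log₁₀(d₂/d₁) = 5 log₁₀(86300/13400) = 4.045
m₂ = m₁ + Δm = 24.5 + (4.045) = 28.545

m ≈ 28.54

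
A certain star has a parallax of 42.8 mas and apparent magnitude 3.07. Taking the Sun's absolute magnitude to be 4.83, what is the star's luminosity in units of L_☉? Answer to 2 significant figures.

d = 1/p = 1000/42.8 mas = 23.36 pc
M = m − 5 log₁₀ d + 5 = 3.07 − 5·1.3686 + 5 = 1.227
M − M_☉ = 1.227 − 4.83 = -3.603
L/L_☉ = 10^(−0.4 × -3.603) = 27.61

L/L_☉ ≈ 28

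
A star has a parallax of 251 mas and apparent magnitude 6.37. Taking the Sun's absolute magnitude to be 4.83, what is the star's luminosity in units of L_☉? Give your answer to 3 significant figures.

L/L_☉ ≈ 0.0384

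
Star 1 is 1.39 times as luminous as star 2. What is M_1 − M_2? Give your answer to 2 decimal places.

Pogson: ΔM = −2.5 log₁₀(ratio) = −2.5 log₁₀(1.39) = −2.5 × 0.1430 = -0.358
Star 1 is brighter, so it has the smaller magnitude: the difference is negative.

M_1 − M_2 ≈ -0.36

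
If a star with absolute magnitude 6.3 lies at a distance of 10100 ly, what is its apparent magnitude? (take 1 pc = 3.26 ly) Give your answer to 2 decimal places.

m ≈ 18.76

d = 10100 ly / 3.26 = 3098 pc
m = M + 5 log₁₀ d − 5 = 6.3 + 5·3.4911 − 5 = 18.756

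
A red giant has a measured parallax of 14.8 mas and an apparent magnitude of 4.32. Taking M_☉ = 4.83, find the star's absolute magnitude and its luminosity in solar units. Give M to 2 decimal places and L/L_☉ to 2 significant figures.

d = 1/p = 1000/14.8 mas = 67.57 pc
M = m − 5 log₁₀ d + 5 = 4.32 − 5·1.8297 + 5 = 0.171
M − M_☉ = 0.171 − 4.83 = -4.659
L/L_☉ = 10^(−0.4 × -4.659) = 73.03

M ≈ 0.17; L/L_☉ ≈ 73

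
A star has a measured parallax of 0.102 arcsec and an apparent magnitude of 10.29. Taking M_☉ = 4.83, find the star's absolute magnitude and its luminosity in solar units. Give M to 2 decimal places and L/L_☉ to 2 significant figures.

M ≈ 10.33; L/L_☉ ≈ 6.3×10^-3

d = 1/p = 1/0.102″ = 9.804 pc
M = m − 5 log₁₀ d + 5 = 10.29 − 5·0.9914 + 5 = 10.333
M − M_☉ = 10.333 − 4.83 = 5.503
L/L_☉ = 10^(−0.4 × 5.503) = 6.292×10^-3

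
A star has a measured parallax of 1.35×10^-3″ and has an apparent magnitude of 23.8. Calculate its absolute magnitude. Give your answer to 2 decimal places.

M ≈ 14.45

d = 1/p = 1/1.35×10^-3″ = 740.7 pc
5 log₁₀(d/10 pc) = 5 log₁₀(740.7) − 5 = 9.348
M = m − 5 log₁₀(d/10) = 23.8 − 9.348 = 14.452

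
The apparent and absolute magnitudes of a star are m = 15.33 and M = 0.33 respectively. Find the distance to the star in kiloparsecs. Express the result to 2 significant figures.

d ≈ 10 kpc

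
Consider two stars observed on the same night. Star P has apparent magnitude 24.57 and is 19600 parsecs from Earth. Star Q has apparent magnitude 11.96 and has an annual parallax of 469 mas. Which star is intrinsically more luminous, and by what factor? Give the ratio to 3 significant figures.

Star P is more luminous, by a factor of 764.

Star P: M = m − 5 log₁₀ d + 5 = 24.57 − 5·4.2923 + 5 = 8.109
Star Q: p = 469 mas = 0.469″ → d = 1/p = 2.132 pc
Star Q: M = m − 5 log₁₀ d + 5 = 11.96 − 5·0.3288 + 5 = 15.316
ΔM = M_P − M_Q = 8.109 − (15.316) = -7.207; smaller M is more luminous → Star P.
L ratio = 10^(0.4 |ΔM|) = 10^2.883 = 763.6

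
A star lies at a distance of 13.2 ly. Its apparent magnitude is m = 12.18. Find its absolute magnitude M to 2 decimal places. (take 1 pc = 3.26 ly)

d = 13.2 ly / 3.26 = 4.049 pc
5 log₁₀(d/10 pc) = 5 log₁₀(4.049) − 5 = -1.963
M = m − 5 log₁₀(d/10) = 12.18 + 1.963 = 14.143

M ≈ 14.14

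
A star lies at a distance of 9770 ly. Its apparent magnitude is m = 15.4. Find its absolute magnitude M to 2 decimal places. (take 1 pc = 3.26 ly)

M ≈ 3.02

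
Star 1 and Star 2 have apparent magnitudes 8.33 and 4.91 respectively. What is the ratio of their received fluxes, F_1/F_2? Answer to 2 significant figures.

F_1/F_2 ≈ 0.043

Magnitude difference = 3.42
Flux ratio = 10^(−0.4 Δm) = 10^(−0.4 × 3.42) = 10^-1.368 = 0.04285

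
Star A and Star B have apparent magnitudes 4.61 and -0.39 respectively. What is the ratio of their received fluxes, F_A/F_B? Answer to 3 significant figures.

Magnitude difference = 5.00
Flux ratio = 10^(−0.4 Δm) = 10^(−0.4 × 5.00) = 10^-2.000 = 0.01000

F_A/F_B ≈ 0.0100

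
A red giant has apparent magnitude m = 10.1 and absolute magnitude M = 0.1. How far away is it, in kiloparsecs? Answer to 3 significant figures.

d ≈ 1.00 kpc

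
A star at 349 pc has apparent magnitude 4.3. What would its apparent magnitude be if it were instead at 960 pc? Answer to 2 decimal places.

m ≈ 6.50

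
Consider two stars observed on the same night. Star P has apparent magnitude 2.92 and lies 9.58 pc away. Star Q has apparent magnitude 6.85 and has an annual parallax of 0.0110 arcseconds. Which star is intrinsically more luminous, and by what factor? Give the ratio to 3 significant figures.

Star Q is more luminous, by a factor of 2.41.

Star P: M = m − 5 log₁₀ d + 5 = 2.92 − 5·0.9814 + 5 = 3.013
Star Q: d = 1/p = 1/0.0110″ = 90.91 pc
Star Q: M = m − 5 log₁₀ d + 5 = 6.85 − 5·1.9586 + 5 = 2.057
ΔM = M_P − M_Q = 3.013 − (2.057) = 0.956; smaller M is more luminous → Star Q.
L ratio = 10^(0.4 |ΔM|) = 10^0.382 = 2.413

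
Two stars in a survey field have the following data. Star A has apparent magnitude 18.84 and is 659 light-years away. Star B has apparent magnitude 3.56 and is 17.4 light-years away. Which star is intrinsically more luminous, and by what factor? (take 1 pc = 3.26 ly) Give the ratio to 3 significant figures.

Star A: d = 659 ly / 3.26 = 202.1 pc
Star A: M = m − 5 log₁₀ d + 5 = 18.84 − 5·2.3057 + 5 = 12.312
Star B: d = 17.4 ly / 3.26 = 5.337 pc
Star B: M = m − 5 log₁₀ d + 5 = 3.56 − 5·0.7273 + 5 = 4.923
ΔM = M_A − M_B = 12.312 − (4.923) = 7.388; smaller M is more luminous → Star B.
L ratio = 10^(0.4 |ΔM|) = 10^2.955 = 902.3

Star B is more luminous, by a factor of 902.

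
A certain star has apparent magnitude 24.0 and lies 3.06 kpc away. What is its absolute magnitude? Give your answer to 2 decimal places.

M ≈ 11.57

d = 3.06 kpc = 3060 pc
5 log₁₀(d/10 pc) = 5 log₁₀(3060) − 5 = 12.429
M = m − 5 log₁₀(d/10) = 24.0 − 12.429 = 11.571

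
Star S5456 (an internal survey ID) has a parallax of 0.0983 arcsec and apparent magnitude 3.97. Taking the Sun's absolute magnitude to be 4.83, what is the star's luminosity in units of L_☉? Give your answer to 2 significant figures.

L/L_☉ ≈ 2.3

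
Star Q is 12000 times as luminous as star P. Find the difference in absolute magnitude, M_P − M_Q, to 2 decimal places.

M_P − M_Q ≈ 10.20

Pogson: ΔM = −2.5 log₁₀(ratio) = −2.5 log₁₀(12000) = −2.5 × 4.0792 = -10.198
Star Q is brighter so has the smaller magnitude: M_P − M_Q is positive.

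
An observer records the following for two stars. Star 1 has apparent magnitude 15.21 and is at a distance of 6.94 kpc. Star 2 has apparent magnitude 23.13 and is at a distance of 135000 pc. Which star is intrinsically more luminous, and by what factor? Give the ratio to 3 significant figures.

Star 1 is more luminous, by a factor of 3.89.

Star 1: d = 6.94 kpc = 6940 pc
Star 1: M = m − 5 log₁₀ d + 5 = 15.21 − 5·3.8414 + 5 = 1.003
Star 2: M = m − 5 log₁₀ d + 5 = 23.13 − 5·5.1303 + 5 = 2.478
ΔM = M_1 − M_2 = 1.003 − (2.478) = -1.475; smaller M is more luminous → Star 1.
L ratio = 10^(0.4 |ΔM|) = 10^0.590 = 3.891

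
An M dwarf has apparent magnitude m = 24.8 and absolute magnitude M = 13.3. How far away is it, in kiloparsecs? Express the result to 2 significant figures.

μ = m − M = 11.500
m − M = 5 log₁₀ d − 5
log₁₀ d = (m − M)/5 + 1 = 3.3000
d = 10^3.3000 = 1995 pc
= 1.995 kpc

d ≈ 2.0 kpc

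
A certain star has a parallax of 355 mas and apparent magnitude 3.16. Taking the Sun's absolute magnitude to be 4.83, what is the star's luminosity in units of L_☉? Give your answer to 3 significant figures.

L/L_☉ ≈ 0.369

d = 1/p = 1000/355 mas = 2.817 pc
M = m − 5 log₁₀ d + 5 = 3.16 − 5·0.4498 + 5 = 5.911
M − M_☉ = 5.911 − 4.83 = 1.081
L/L_☉ = 10^(−0.4 × 1.081) = 0.3694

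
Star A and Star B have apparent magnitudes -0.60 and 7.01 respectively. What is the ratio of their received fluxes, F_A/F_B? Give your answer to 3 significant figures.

Magnitude difference = -7.61
Flux ratio = 10^(−0.4 Δm) = 10^(−0.4 × -7.61) = 10^3.044 = 1107

F_A/F_B ≈ 1110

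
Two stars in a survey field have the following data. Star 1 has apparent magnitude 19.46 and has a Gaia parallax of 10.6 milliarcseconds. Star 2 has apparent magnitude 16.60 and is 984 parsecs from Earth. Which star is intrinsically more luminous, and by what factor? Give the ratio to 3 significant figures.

Star 2 is more luminous, by a factor of 1520.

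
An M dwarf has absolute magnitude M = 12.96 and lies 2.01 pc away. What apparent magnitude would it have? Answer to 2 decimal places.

m ≈ 9.48

m = M + 5 log₁₀ d − 5 = 12.96 + 5·0.3032 − 5 = 9.476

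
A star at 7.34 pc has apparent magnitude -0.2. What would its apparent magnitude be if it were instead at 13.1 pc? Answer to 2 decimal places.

m ≈ 1.06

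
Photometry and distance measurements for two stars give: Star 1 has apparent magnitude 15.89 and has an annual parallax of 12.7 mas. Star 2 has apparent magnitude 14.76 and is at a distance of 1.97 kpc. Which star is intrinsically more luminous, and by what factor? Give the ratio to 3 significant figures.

Star 2 is more luminous, by a factor of 1770.

Star 1: p = 12.7 mas = 0.0127″ → d = 1/p = 78.74 pc
Star 1: M = m − 5 log₁₀ d + 5 = 15.89 − 5·1.8962 + 5 = 11.409
Star 2: d = 1.97 kpc = 1970 pc
Star 2: M = m − 5 log₁₀ d + 5 = 14.76 − 5·3.2945 + 5 = 3.288
ΔM = M_1 − M_2 = 11.409 − (3.288) = 8.121; smaller M is more luminous → Star 2.
L ratio = 10^(0.4 |ΔM|) = 10^3.249 = 1772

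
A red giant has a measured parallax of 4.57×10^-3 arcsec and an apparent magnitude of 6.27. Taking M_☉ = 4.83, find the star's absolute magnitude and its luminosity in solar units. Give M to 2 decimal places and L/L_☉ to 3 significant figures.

d = 1/p = 1/4.57×10^-3″ = 218.8 pc
M = m − 5 log₁₀ d + 5 = 6.27 − 5·2.3401 + 5 = -0.430
M − M_☉ = -0.430 − 4.83 = -5.260
L/L_☉ = 10^(−0.4 × -5.260) = 127.1

M ≈ -0.43; L/L_☉ ≈ 127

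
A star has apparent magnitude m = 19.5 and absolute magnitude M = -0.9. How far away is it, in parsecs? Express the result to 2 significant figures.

μ = m − M = 20.400
m − M = 5 log₁₀ d − 5
log₁₀ d = (m − M)/5 + 1 = 5.0800
d = 10^5.0800 = 120200 pc

d ≈ 120000 pc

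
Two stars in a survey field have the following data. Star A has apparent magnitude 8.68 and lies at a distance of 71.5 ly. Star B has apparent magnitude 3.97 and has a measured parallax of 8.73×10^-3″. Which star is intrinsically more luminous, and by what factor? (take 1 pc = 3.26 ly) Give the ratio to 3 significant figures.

Star B is more luminous, by a factor of 2090.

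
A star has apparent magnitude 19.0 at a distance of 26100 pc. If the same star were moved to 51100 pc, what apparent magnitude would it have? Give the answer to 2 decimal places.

m ≈ 20.46

Flux ∝ 1/d², so Δm = 5 log₁₀(d₂/d₁) = 5 log₁₀(51100/26100) = 1.459
m₂ = m₁ + Δm = 19.0 + (1.459) = 20.459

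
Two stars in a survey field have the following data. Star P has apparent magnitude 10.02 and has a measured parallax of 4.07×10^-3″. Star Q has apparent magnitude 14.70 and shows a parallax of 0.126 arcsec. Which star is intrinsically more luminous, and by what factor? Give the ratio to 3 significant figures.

Star P is more luminous, by a factor of 71400.

Star P: d = 1/p = 1/4.07×10^-3″ = 245.7 pc
Star P: M = m − 5 log₁₀ d + 5 = 10.02 − 5·2.3904 + 5 = 3.068
Star Q: d = 1/p = 1/0.126″ = 7.937 pc
Star Q: M = m − 5 log₁₀ d + 5 = 14.70 − 5·0.8996 + 5 = 15.202
ΔM = M_P − M_Q = 3.068 − (15.202) = -12.134; smaller M is more luminous → Star P.
L ratio = 10^(0.4 |ΔM|) = 10^4.854 = 71380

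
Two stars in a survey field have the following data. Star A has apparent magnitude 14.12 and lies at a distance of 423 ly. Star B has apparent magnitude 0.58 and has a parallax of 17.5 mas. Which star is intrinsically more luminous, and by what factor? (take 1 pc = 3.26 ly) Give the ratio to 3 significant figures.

Star B is more luminous, by a factor of 50500.

Star A: d = 423 ly / 3.26 = 129.8 pc
Star A: M = m − 5 log₁₀ d + 5 = 14.12 − 5·2.1131 + 5 = 8.554
Star B: p = 17.5 mas = 0.0175″ → d = 1/p = 57.14 pc
Star B: M = m − 5 log₁₀ d + 5 = 0.58 − 5·1.7570 + 5 = -3.205
ΔM = M_A − M_B = 8.554 − (-3.205) = 11.759; smaller M is more luminous → Star B.
L ratio = 10^(0.4 |ΔM|) = 10^4.704 = 50550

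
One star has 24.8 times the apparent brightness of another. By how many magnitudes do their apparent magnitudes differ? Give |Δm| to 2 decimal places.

Pogson: Δm = −2.5 log₁₀(ratio) = −2.5 log₁₀(24.8) = −2.5 × 1.3945 = -3.486

|Δm| ≈ 3.49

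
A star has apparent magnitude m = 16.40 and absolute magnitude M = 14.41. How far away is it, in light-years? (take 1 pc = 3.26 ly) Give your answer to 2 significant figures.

μ = m − M = 1.990
m − M = 5 log₁₀ d − 5
log₁₀ d = (m − M)/5 + 1 = 1.3980
d = 10^1.3980 = 25.00 pc
= 81.51 ly

d ≈ 82 ly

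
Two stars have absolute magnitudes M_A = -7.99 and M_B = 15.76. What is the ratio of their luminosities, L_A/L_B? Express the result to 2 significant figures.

ΔM = M_A − M_B = -23.75
L_A/L_B = 10^(−0.4 ΔM) = 10^9.500 = 3.162×10^9

L_A/L_B ≈ 3.2×10^9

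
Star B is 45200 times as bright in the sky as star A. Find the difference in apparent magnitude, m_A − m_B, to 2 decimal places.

m_A − m_B ≈ 11.64

Pogson: Δm = −2.5 log₁₀(ratio) = −2.5 log₁₀(45200) = −2.5 × 4.6551 = -11.638
Star B is brighter so has the smaller magnitude: m_A − m_B is positive.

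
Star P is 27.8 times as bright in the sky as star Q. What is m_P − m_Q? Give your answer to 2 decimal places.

Pogson: Δm = −2.5 log₁₀(ratio) = −2.5 log₁₀(27.8) = −2.5 × 1.4440 = -3.610
Star P is brighter, so it has the smaller magnitude: the difference is negative.

m_P − m_Q ≈ -3.61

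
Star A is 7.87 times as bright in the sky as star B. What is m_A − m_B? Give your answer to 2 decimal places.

m_A − m_B ≈ -2.24

Pogson: Δm = −2.5 log₁₀(ratio) = −2.5 log₁₀(7.87) = −2.5 × 0.8960 = -2.240
Star A is brighter, so it has the smaller magnitude: the difference is negative.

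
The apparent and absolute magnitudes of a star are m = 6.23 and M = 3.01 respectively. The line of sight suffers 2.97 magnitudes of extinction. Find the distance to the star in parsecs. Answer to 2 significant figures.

d ≈ 11 pc

m − M = 5 log₁₀(d/10 pc) + A  ⇒  6.23 − (3.01) − 2.97 = 5 log₁₀(d/10)
0.250 = 5 log₁₀(d/10)
log₁₀ d = (m − M − A)/5 + 1 = 1.0500
d = 10^1.0500 = 11.22 pc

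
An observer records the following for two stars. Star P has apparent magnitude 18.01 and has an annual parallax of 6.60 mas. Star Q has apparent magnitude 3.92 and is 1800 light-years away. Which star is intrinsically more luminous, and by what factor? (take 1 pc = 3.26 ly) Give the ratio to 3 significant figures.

Star Q is more luminous, by a factor of 5.74×10^6.

Star P: p = 6.60 mas = 6.60×10^-3″ → d = 1/p = 151.5 pc
Star P: M = m − 5 log₁₀ d + 5 = 18.01 − 5·2.1805 + 5 = 12.108
Star Q: d = 1800 ly / 3.26 = 552.1 pc
Star Q: M = m − 5 log₁₀ d + 5 = 3.92 − 5·2.7421 + 5 = -4.790
ΔM = M_P − M_Q = 12.108 − (-4.790) = 16.898; smaller M is more luminous → Star Q.
L ratio = 10^(0.4 |ΔM|) = 10^6.759 = 5.744×10^6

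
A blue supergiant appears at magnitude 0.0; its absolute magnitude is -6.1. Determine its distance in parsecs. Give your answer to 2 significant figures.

Distance modulus: m − M = 0.0 − (-6.1) = 6.100
m − M = 5 log₁₀ d − 5
log₁₀ d = (m − M)/5 + 1 = 2.2200
d = 10^2.2200 = 166.0 pc

d ≈ 170 pc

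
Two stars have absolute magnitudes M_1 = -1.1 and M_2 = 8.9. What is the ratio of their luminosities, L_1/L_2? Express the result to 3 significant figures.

ΔM = M_1 − M_2 = -10.0
L_1/L_2 = 10^(−0.4 ΔM) = 10^4.000 = 10000

L_1/L_2 ≈ 10000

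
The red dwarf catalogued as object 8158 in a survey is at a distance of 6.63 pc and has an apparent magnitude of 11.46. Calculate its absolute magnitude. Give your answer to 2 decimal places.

5 log₁₀(d/10 pc) = 5 log₁₀(6.630) − 5 = -0.892
M = m − 5 log₁₀(d/10) = 11.46 + 0.892 = 12.352

M ≈ 12.35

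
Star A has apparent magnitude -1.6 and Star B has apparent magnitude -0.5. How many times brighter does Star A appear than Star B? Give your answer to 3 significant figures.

Magnitude difference = -1.1
Flux ratio = 10^(−0.4 Δm) = 10^(−0.4 × -1.1) = 10^0.440 = 2.754

2.75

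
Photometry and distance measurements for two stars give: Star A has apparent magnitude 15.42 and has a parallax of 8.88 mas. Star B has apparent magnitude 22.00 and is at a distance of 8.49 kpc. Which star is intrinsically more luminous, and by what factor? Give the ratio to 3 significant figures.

Star B is more luminous, by a factor of 13.3.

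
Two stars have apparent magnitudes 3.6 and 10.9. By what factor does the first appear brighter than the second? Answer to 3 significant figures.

832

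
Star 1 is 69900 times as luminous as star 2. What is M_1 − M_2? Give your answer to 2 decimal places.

M_1 − M_2 ≈ -12.11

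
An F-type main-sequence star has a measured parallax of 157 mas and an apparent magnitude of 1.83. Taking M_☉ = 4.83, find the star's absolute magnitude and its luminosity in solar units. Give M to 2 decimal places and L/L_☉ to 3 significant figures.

d = 1/p = 1000/157 mas = 6.369 pc
M = m − 5 log₁₀ d + 5 = 1.83 − 5·0.8041 + 5 = 2.809
M − M_☉ = 2.809 − 4.83 = -2.021
L/L_☉ = 10^(−0.4 × -2.021) = 6.430

M ≈ 2.81; L/L_☉ ≈ 6.43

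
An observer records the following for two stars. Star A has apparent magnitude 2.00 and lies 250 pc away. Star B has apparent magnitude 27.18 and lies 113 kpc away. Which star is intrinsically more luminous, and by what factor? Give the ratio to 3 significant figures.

Star A: M = m − 5 log₁₀ d + 5 = 2.00 − 5·2.3979 + 5 = -4.990
Star B: d = 113 kpc = 113000 pc
Star B: M = m − 5 log₁₀ d + 5 = 27.18 − 5·5.0531 + 5 = 6.915
ΔM = M_A − M_B = -4.990 − (6.915) = -11.904; smaller M is more luminous → Star A.
L ratio = 10^(0.4 |ΔM|) = 10^4.762 = 57770

Star A is more luminous, by a factor of 57800.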